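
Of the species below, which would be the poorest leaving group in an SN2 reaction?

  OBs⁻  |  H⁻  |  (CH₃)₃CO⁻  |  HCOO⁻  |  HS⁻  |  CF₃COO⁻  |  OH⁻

A good leaving group is a weak base: the lower the pKₐ of its conjugate acid, the more readily it departs.
OBs⁻: pKₐ(p-BrC₆H₄SO₃H) ≈ -2.8
CF₃COO⁻: pKₐ(CF₃COOH) ≈ 0.2
HCOO⁻: pKₐ(HCOOH) ≈ 3.8
HS⁻: pKₐ(H₂S) ≈ 7
OH⁻: pKₐ(H₂O) ≈ 15.7
(CH₃)₃CO⁻: pKₐ(t-BuOH) ≈ 18
H⁻: pKₐ(H₂) ≈ 36

H⁻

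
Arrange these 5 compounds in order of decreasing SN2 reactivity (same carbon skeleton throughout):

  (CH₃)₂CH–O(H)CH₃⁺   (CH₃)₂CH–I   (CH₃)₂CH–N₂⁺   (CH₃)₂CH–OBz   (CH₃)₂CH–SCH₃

Same R in every case — rank the leaving groups.
A good leaving group is a weak base: the lower the pKₐ of its conjugate acid, the more readily it departs.
(CH₃)₂CH–N₂⁺ loses N₂: no meaningful conjugate acid; N₂ departs as an exceptionally stable neutral molecule
(CH₃)₂CH–I loses I⁻: pKₐ(HI) ≈ -10
(CH₃)₂CH–O(H)CH₃⁺ loses R'OH: pKₐ(R'OH₂⁺) ≈ -2.4
(CH₃)₂CH–OBz loses PhCOO⁻: pKₐ(C₆H₅COOH) ≈ 4.2
(CH₃)₂CH–SCH₃ loses RS⁻: pKₐ(RSH (a thiol)) ≈ 10.5

(CH₃)₂CH–N₂⁺ > (CH₃)₂CH–I > (CH₃)₂CH–O(H)CH₃⁺ > (CH₃)₂CH–OBz > (CH₃)₂CH–SCH₃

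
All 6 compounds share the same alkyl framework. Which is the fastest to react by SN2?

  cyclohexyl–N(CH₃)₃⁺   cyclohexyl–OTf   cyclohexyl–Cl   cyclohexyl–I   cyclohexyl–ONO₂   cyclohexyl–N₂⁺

Same R in every case — rank the leaving groups.
Leaving-group ability tracks the stability of the departed species; conjugate-acid pKₐ is the usual yardstick (lower pKₐ → better LG).
cyclohexyl–N₂⁺ loses N₂: no meaningful conjugate acid; N₂ departs as an exceptionally stable neutral molecule
cyclohexyl–OTf loses OTf⁻: pKₐ(CF₃SO₃H (triflic acid)) ≈ -14
cyclohexyl–I loses I⁻: pKₐ(HI) ≈ -10
cyclohexyl–Cl loses Cl⁻: pKₐ(HCl) ≈ -7
cyclohexyl–ONO₂ loses NO₃⁻: pKₐ(HNO₃) ≈ -1.3
cyclohexyl–N(CH₃)₃⁺ loses NR'₃: pKₐ(R'₃NH⁺) ≈ 10.7

cyclohexyl–N₂⁺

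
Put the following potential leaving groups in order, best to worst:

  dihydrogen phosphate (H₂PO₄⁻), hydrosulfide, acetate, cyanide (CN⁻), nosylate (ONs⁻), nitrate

nosylate (ONs⁻): pKₐ(p-O₂NC₆H₄SO₃H) ≈ -3.5 — p-nitro group further stabilises the sulfonate
nitrate: pKₐ(HNO₃) ≈ -1.3 — resonance-delocalised over three oxygens
dihydrogen phosphate (H₂PO₄⁻): pKₐ(H₃PO₄) ≈ 2.1
acetate: pKₐ(CH₃COOH) ≈ 4.8 — resonance-stabilised but still a weak base
hydrosulfide: pKₐ(H₂S) ≈ 7 — larger and more polarisable than the oxygen analogue
cyanide (CN⁻): pKₐ(HCN) ≈ 9.2 — sp carbon stabilises the charge somewhat, but still a poor LG

nosylate (ONs⁻) > nitrate > dihydrogen phosphate (H₂PO₄⁻) > acetate > hydrosulfide > cyanide (CN⁻)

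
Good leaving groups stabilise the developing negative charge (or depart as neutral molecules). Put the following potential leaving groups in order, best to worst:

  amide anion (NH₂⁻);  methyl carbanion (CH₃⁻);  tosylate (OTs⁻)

Leaving-group ability tracks the stability of the departed species; conjugate-acid pKₐ is the usual yardstick (lower pKₐ → better LG).
tosylate (OTs⁻): pKₐ(p-CH₃C₆H₄SO₃H (TsOH)) ≈ -2.8
amide anion (NH₂⁻): pKₐ(NH₃) ≈ 38
methyl carbanion (CH₃⁻): pKₐ(CH₄) ≈ 48

tosylate (OTs⁻) > amide anion (NH₂⁻) > methyl carbanion (CH₃⁻)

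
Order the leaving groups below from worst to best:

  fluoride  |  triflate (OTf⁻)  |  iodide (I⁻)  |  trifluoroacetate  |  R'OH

fluoride < trifluoroacetate < R'OH < iodide (I⁻) < triflate (OTf⁻)

A good leaving group is a weak base: the lower the pKₐ of its conjugate acid, the more readily it departs.
triflate (OTf⁻): pKₐ(CF₃SO₃H (triflic acid)) ≈ -14
iodide (I⁻): pKₐ(HI) ≈ -10 — large, highly polarisable; very weak base
R'OH: pKₐ(R'OH₂⁺) ≈ -2.4 — neutral; leaves from a protonated ether (an oxonium ion, R–O(H)R'⁺)
trifluoroacetate: pKₐ(CF₃COOH) ≈ 0.2 — strongly electron-withdrawing CF₃ stabilises the carboxylate
fluoride: pKₐ(HF) ≈ 3.2 — small and strongly basic; the poor halide leaving group
Reversing gives the worst-to-best order requested.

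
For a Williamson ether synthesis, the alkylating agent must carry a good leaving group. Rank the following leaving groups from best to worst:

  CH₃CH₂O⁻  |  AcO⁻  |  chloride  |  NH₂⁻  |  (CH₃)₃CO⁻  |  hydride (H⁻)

A good leaving group is a weak base: the lower the pKₐ of its conjugate acid, the more readily it departs.
chloride: pKₐ(HCl) ≈ -7 — moderately weak base
AcO⁻: pKₐ(CH₃COOH) ≈ 4.8 — resonance-stabilised but still a weak base
CH₃CH₂O⁻: pKₐ(CH₃CH₂OH) ≈ 16 — strong base; alkoxides do not leave unassisted
(CH₃)₃CO⁻: pKₐ(t-BuOH) ≈ 18 — bulky, strongly basic alkoxide
hydride (H⁻): pKₐ(H₂) ≈ 36 — extremely strong base; leaves only in special hydride-transfer contexts
NH₂⁻: pKₐ(NH₃) ≈ 38 — extremely strong base; never a leaving group

chloride > AcO⁻ > CH₃CH₂O⁻ > (CH₃)₃CO⁻ > hydride (H⁻) > NH₂⁻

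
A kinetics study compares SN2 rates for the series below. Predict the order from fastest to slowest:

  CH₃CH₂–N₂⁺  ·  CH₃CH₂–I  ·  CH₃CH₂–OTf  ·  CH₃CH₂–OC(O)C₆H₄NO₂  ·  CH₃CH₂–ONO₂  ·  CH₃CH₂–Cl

The skeletons are identical, so relative rate is governed entirely by leaving-group ability.
The more stable X⁻ (or X) is on its own — i.e. the weaker a base it is — the better a leaving group it makes.
CH₃CH₂–N₂⁺ loses N₂: no meaningful conjugate acid; N₂ departs as an exceptionally stable neutral molecule
CH₃CH₂–OTf loses OTf⁻: pKₐ(CF₃SO₃H (triflic acid)) ≈ -14
CH₃CH₂–I loses I⁻: pKₐ(HI) ≈ -10
CH₃CH₂–Cl loses Cl⁻: pKₐ(HCl) ≈ -7
CH₃CH₂–ONO₂ loses NO₃⁻: pKₐ(HNO₃) ≈ -1.3
CH₃CH₂–OC(O)C₆H₄NO₂ loses p-O₂N–C₆H₄–COO⁻: pKₐ(p-nitrobenzoic acid) ≈ 3.4

CH₃CH₂–N₂⁺ > CH₃CH₂–OTf > CH₃CH₂–I > CH₃CH₂–Cl > CH₃CH₂–ONO₂ > CH₃CH₂–OC(O)C₆H₄NO₂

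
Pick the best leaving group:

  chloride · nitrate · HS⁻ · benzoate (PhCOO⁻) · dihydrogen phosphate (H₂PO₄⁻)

Rank by basicity of the departing species: weakest base leaves most easily.
chloride: pKₐ(HCl) ≈ -7
nitrate: pKₐ(HNO₃) ≈ -1.3
dihydrogen phosphate (H₂PO₄⁻): pKₐ(H₃PO₄) ≈ 2.1
benzoate (PhCOO⁻): pKₐ(C₆H₅COOH) ≈ 4.2
HS⁻: pKₐ(H₂S) ≈ 7

chloride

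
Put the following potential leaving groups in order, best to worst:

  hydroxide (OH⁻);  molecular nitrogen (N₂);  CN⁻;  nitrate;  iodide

A good leaving group is a weak base: the lower the pKₐ of its conjugate acid, the more readily it departs.
molecular nitrogen (N₂): no meaningful conjugate acid; N₂ departs as an exceptionally stable neutral molecule
iodide: pKₐ(HI) ≈ -10
nitrate: pKₐ(HNO₃) ≈ -1.3
CN⁻: pKₐ(HCN) ≈ 9.2
hydroxide (OH⁻): pKₐ(H₂O) ≈ 15.7

molecular nitrogen (N₂) > iodide > nitrate > CN⁻ > hydroxide (OH⁻)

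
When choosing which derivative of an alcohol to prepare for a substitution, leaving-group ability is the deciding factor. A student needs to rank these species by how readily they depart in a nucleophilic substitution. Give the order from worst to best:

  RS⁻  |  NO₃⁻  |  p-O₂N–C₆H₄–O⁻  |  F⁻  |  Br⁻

RS⁻ < p-O₂N–C₆H₄–O⁻ < F⁻ < NO₃⁻ < Br⁻

Rank by basicity of the departing species: weakest base leaves most easily.
Br⁻: pKₐ(HBr) ≈ -9 — weak base; good leaving group
NO₃⁻: pKₐ(HNO₃) ≈ -1.3 — resonance-delocalised over three oxygens
F⁻: pKₐ(HF) ≈ 3.2 — small and strongly basic; the poor halide leaving group
p-O₂N–C₆H₄–O⁻: pKₐ(p-nitrophenol) ≈ 7.2 — nitro group delocalises the charge; the classic chromogenic LG
RS⁻: pKₐ(RSH (a thiol)) ≈ 10.5 — moderately basic; rarely leaves without activation
Reversing gives the worst-to-best order requested.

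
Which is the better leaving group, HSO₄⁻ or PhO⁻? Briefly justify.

HSO₄⁻

HSO₄⁻ is the better leaving group.
pKₐ(H₂SO₄) ≈ -3 versus pKₐ(C₆H₅OH (phenol)) ≈ 10: HSO₄⁻ is the much weaker base.
Conjugate base of a strong mineral acid.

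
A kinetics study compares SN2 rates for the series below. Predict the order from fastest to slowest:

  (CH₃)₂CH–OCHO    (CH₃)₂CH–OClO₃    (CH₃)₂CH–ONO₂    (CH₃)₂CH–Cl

(CH₃)₂CH–OClO₃ > (CH₃)₂CH–Cl > (CH₃)₂CH–ONO₂ > (CH₃)₂CH–OCHO

With the same alkyl group throughout, only the leaving group differentiates the rates.
Leaving-group ability tracks the stability of the departed species; conjugate-acid pKₐ is the usual yardstick (lower pKₐ → better LG).
(CH₃)₂CH–OClO₃ loses ClO₄⁻: pKₐ(HClO₄) ≈ -10
(CH₃)₂CH–Cl loses Cl⁻: pKₐ(HCl) ≈ -7
(CH₃)₂CH–ONO₂ loses NO₃⁻: pKₐ(HNO₃) ≈ -1.3
(CH₃)₂CH–OCHO loses HCOO⁻: pKₐ(HCOOH) ≈ 3.8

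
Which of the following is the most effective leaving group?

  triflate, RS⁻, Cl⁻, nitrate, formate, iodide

triflate: pKₐ(CF₃SO₃H (triflic acid)) ≈ -14
iodide: pKₐ(HI) ≈ -10
Cl⁻: pKₐ(HCl) ≈ -7
nitrate: pKₐ(HNO₃) ≈ -1.3
formate: pKₐ(HCOOH) ≈ 3.8
RS⁻: pKₐ(RSH (a thiol)) ≈ 10.5

triflate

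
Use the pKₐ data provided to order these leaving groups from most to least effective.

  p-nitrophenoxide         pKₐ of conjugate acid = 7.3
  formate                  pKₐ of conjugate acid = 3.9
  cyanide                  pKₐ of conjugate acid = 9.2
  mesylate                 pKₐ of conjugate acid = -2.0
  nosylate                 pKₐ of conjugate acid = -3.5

nosylate > mesylate > formate > p-nitrophenoxide > cyanide

Lower conjugate-acid pKₐ ⇒ weaker base ⇒ better leaving group.
Sorting by the given values: nosylate (-3.5), mesylate (-2.0), formate (3.9), p-nitrophenoxide (7.3), cyanide (9.2).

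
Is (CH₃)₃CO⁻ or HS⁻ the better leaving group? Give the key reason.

HS⁻

HS⁻ is the better leaving group.
pKₐ(H₂S) ≈ 7 versus pKₐ(t-BuOH) ≈ 18: HS⁻ is the much weaker base.
Larger and more polarisable than the oxygen analogue.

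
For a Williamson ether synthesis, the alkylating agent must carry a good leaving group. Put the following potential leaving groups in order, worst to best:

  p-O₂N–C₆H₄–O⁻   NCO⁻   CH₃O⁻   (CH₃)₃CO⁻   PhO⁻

Rank by basicity of the departing species: weakest base leaves most easily.
NCO⁻: pKₐ(HOCN) ≈ 3.5
p-O₂N–C₆H₄–O⁻: pKₐ(p-nitrophenol) ≈ 7.2
PhO⁻: pKₐ(C₆H₅OH (phenol)) ≈ 10
CH₃O⁻: pKₐ(CH₃OH) ≈ 15.5
(CH₃)₃CO⁻: pKₐ(t-BuOH) ≈ 18
The question asks for worst first, so the sequence is read in increasing leaving-group ability.

(CH₃)₃CO⁻ < CH₃O⁻ < PhO⁻ < p-O₂N–C₆H₄–O⁻ < NCO⁻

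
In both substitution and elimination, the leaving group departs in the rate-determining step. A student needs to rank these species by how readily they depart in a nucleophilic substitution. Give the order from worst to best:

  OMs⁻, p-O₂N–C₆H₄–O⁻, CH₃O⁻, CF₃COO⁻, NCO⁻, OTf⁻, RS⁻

OTf⁻: pKₐ(CF₃SO₃H (triflic acid)) ≈ -14
OMs⁻: pKₐ(CH₃SO₃H (MsOH)) ≈ -1.9
CF₃COO⁻: pKₐ(CF₃COOH) ≈ 0.2
NCO⁻: pKₐ(HOCN) ≈ 3.5
p-O₂N–C₆H₄–O⁻: pKₐ(p-nitrophenol) ≈ 7.2
RS⁻: pKₐ(RSH (a thiol)) ≈ 10.5
CH₃O⁻: pKₐ(CH₃OH) ≈ 15.5
Listed from poorest to best leaving group as asked.

CH₃O⁻ < RS⁻ < p-O₂N–C₆H₄–O⁻ < NCO⁻ < CF₃COO⁻ < OMs⁻ < OTf⁻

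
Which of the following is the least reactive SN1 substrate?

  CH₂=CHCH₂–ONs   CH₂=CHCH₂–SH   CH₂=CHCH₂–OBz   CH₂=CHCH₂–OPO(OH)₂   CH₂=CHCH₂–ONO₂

CH₂=CHCH₂–SH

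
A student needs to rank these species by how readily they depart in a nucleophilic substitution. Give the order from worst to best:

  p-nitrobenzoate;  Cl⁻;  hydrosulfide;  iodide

hydrosulfide < p-nitrobenzoate < Cl⁻ < iodide

A good leaving group is a weak base: the lower the pKₐ of its conjugate acid, the more readily it departs.
iodide: pKₐ(HI) ≈ -10
Cl⁻: pKₐ(HCl) ≈ -7
p-nitrobenzoate: pKₐ(p-nitrobenzoic acid) ≈ 3.4 — electron-withdrawing nitro group stabilises the carboxylate
hydrosulfide: pKₐ(H₂S) ≈ 7
Reversing gives the worst-to-best order requested.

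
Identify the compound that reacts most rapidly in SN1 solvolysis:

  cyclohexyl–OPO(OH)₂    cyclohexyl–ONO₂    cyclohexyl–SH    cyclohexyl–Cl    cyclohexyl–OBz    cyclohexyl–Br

The skeletons are identical, so relative rate is governed entirely by leaving-group ability.
Rank by basicity of the departing species: weakest base leaves most easily.
cyclohexyl–Br loses Br⁻: pKₐ(HBr) ≈ -9
cyclohexyl–Cl loses Cl⁻: pKₐ(HCl) ≈ -7
cyclohexyl–ONO₂ loses NO₃⁻: pKₐ(HNO₃) ≈ -1.3
cyclohexyl–OPO(OH)₂ loses H₂PO₄⁻: pKₐ(H₃PO₄) ≈ 2.1
cyclohexyl–OBz loses PhCOO⁻: pKₐ(C₆H₅COOH) ≈ 4.2
cyclohexyl–SH loses HS⁻: pKₐ(H₂S) ≈ 7

cyclohexyl–Br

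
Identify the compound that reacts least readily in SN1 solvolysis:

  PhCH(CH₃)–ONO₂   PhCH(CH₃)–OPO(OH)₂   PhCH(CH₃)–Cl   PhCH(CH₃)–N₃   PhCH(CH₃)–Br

PhCH(CH₃)–N₃

With the same alkyl group throughout, only the leaving group differentiates the rates.
A good leaving group is a weak base: the lower the pKₐ of its conjugate acid, the more readily it departs.
PhCH(CH₃)–Br loses Br⁻: pKₐ(HBr) ≈ -9
PhCH(CH₃)–Cl loses Cl⁻: pKₐ(HCl) ≈ -7
PhCH(CH₃)–ONO₂ loses NO₃⁻: pKₐ(HNO₃) ≈ -1.3
PhCH(CH₃)–OPO(OH)₂ loses H₂PO₄⁻: pKₐ(H₃PO₄) ≈ 2.1
PhCH(CH₃)–N₃ loses N₃⁻: pKₐ(HN₃) ≈ 4.7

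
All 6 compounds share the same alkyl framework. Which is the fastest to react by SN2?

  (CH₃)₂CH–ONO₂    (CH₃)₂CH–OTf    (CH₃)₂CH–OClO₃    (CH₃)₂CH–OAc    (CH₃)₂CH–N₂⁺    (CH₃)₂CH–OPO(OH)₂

Same R in every case — rank the leaving groups.
Leaving-group ability tracks the stability of the departed species; conjugate-acid pKₐ is the usual yardstick (lower pKₐ → better LG).
(CH₃)₂CH–N₂⁺ loses N₂: no meaningful conjugate acid; N₂ departs as an exceptionally stable neutral molecule
(CH₃)₂CH–OTf loses OTf⁻: pKₐ(CF₃SO₃H (triflic acid)) ≈ -14
(CH₃)₂CH–OClO₃ loses ClO₄⁻: pKₐ(HClO₄) ≈ -10
(CH₃)₂CH–ONO₂ loses NO₃⁻: pKₐ(HNO₃) ≈ -1.3
(CH₃)₂CH–OPO(OH)₂ loses H₂PO₄⁻: pKₐ(H₃PO₄) ≈ 2.1
(CH₃)₂CH–OAc loses AcO⁻: pKₐ(CH₃COOH) ≈ 4.8

(CH₃)₂CH–N₂⁺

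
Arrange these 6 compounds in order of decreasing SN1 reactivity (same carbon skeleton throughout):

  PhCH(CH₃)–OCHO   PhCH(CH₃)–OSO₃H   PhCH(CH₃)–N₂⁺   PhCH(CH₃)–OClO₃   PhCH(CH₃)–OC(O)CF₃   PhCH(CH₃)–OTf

PhCH(CH₃)–N₂⁺ > PhCH(CH₃)–OTf > PhCH(CH₃)–OClO₃ > PhCH(CH₃)–OSO₃H > PhCH(CH₃)–OC(O)CF₃ > PhCH(CH₃)–OCHO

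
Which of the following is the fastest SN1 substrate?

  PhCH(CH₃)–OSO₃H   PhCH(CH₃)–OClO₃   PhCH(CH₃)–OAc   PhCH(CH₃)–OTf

Identical carbon frameworks mean the comparison reduces to leaving-group quality.
Rank by basicity of the departing species: weakest base leaves most easily.
PhCH(CH₃)–OTf loses OTf⁻: pKₐ(CF₃SO₃H (triflic acid)) ≈ -14
PhCH(CH₃)–OClO₃ loses ClO₄⁻: pKₐ(HClO₄) ≈ -10
PhCH(CH₃)–OSO₃H loses HSO₄⁻: pKₐ(H₂SO₄) ≈ -3
PhCH(CH₃)–OAc loses AcO⁻: pKₐ(CH₃COOH) ≈ 4.8

PhCH(CH₃)–OTf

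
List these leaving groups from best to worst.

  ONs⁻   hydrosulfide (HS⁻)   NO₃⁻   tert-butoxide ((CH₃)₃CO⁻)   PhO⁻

ONs⁻ > NO₃⁻ > hydrosulfide (HS⁻) > PhO⁻ > tert-butoxide ((CH₃)₃CO⁻)

The more stable X⁻ (or X) is on its own — i.e. the weaker a base it is — the better a leaving group it makes.
ONs⁻: pKₐ(p-O₂NC₆H₄SO₃H) ≈ -3.5 — p-nitro group further stabilises the sulfonate
NO₃⁻: pKₐ(HNO₃) ≈ -1.3 — resonance-delocalised over three oxygens
hydrosulfide (HS⁻): pKₐ(H₂S) ≈ 7
PhO⁻: pKₐ(C₆H₅OH (phenol)) ≈ 10 — resonance into the ring helps, but still a poor LG
tert-butoxide ((CH₃)₃CO⁻): pKₐ(t-BuOH) ≈ 18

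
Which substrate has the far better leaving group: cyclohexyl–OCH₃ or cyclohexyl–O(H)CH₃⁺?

cyclohexyl–O(H)CH₃⁺

From cyclohexyl–OCH₃ the departing group would be CH₃O⁻ (pKₐ(CH₃OH) ≈ 15.5). Strong base; alkoxides do not leave unassisted.
From cyclohexyl–O(H)CH₃⁺ the leaving group is R'OH (pKₐ(R'OH₂⁺) ≈ -2.4). Neutral; leaves from a protonated ether (an oxonium ion, R–O(H)R'⁺).
(In practice cyclohexyl–O(H)CH₃⁺ is made from cyclohexyl–OCH₃ by protonation with concentrated HI, allowing neutral methanol, rather than methoxide, to depart.)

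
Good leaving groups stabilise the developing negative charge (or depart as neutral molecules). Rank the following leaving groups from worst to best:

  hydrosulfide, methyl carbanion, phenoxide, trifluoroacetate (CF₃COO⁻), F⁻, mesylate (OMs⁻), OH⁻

The more stable X⁻ (or X) is on its own — i.e. the weaker a base it is — the better a leaving group it makes.
mesylate (OMs⁻): pKₐ(CH₃SO₃H (MsOH)) ≈ -1.9 — resonance-delocalised alkanesulfonate
trifluoroacetate (CF₃COO⁻): pKₐ(CF₃COOH) ≈ 0.2
F⁻: pKₐ(HF) ≈ 3.2 — small and strongly basic; the poor halide leaving group
hydrosulfide: pKₐ(H₂S) ≈ 7 — larger and more polarisable than the oxygen analogue
phenoxide: pKₐ(C₆H₅OH (phenol)) ≈ 10
OH⁻: pKₐ(H₂O) ≈ 15.7 — strong base; essentially never leaves without prior activation
methyl carbanion: pKₐ(CH₄) ≈ 48 — unstabilised carbanion; the worst conceivable leaving group
The question asks for worst first, so the sequence is read in increasing leaving-group ability.

methyl carbanion < OH⁻ < phenoxide < hydrosulfide < F⁻ < trifluoroacetate (CF₃COO⁻) < mesylate (OMs⁻)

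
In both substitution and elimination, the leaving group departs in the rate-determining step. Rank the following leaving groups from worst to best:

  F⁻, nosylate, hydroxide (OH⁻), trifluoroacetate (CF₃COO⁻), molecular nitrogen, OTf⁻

hydroxide (OH⁻) < F⁻ < trifluoroacetate (CF₃COO⁻) < nosylate < OTf⁻ < molecular nitrogen

molecular nitrogen: no meaningful conjugate acid; N₂ departs as an exceptionally stable neutral molecule
OTf⁻: pKₐ(CF₃SO₃H (triflic acid)) ≈ -14 — charge spread over three oxygens and a CF₃ group; the premier leaving group in synthesis
nosylate: pKₐ(p-O₂NC₆H₄SO₃H) ≈ -3.5
trifluoroacetate (CF₃COO⁻): pKₐ(CF₃COOH) ≈ 0.2 — strongly electron-withdrawing CF₃ stabilises the carboxylate
F⁻: pKₐ(HF) ≈ 3.2
hydroxide (OH⁻): pKₐ(H₂O) ≈ 15.7 — strong base; essentially never leaves without prior activation
Listed from poorest to best leaving group as asked.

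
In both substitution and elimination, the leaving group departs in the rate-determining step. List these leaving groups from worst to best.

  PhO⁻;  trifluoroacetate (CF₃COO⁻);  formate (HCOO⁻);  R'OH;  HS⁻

R'OH: pKₐ(R'OH₂⁺) ≈ -2.4
trifluoroacetate (CF₃COO⁻): pKₐ(CF₃COOH) ≈ 0.2
formate (HCOO⁻): pKₐ(HCOOH) ≈ 3.8 — resonance-stabilised carboxylate
HS⁻: pKₐ(H₂S) ≈ 7 — larger and more polarisable than the oxygen analogue
PhO⁻: pKₐ(C₆H₅OH (phenol)) ≈ 10
Reversing gives the worst-to-best order requested.

PhO⁻ < HS⁻ < formate (HCOO⁻) < trifluoroacetate (CF₃COO⁻) < R'OH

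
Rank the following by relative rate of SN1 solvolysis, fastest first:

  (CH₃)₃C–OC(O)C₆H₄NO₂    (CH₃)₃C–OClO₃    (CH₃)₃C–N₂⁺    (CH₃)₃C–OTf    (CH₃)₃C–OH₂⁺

(CH₃)₃C–N₂⁺ > (CH₃)₃C–OTf > (CH₃)₃C–OClO₃ > (CH₃)₃C–OH₂⁺ > (CH₃)₃C–OC(O)C₆H₄NO₂

Identical carbon frameworks mean the comparison reduces to leaving-group quality.
Leaving-group ability tracks the stability of the departed species; conjugate-acid pKₐ is the usual yardstick (lower pKₐ → better LG).
(CH₃)₃C–N₂⁺ loses N₂: no meaningful conjugate acid; N₂ departs as an exceptionally stable neutral molecule
(CH₃)₃C–OTf loses OTf⁻: pKₐ(CF₃SO₃H (triflic acid)) ≈ -14
(CH₃)₃C–OClO₃ loses ClO₄⁻: pKₐ(HClO₄) ≈ -10
(CH₃)₃C–OH₂⁺ loses H₂O: pKₐ(H₃O⁺) ≈ -1.7
(CH₃)₃C–OC(O)C₆H₄NO₂ loses p-O₂N–C₆H₄–COO⁻: pKₐ(p-nitrobenzoic acid) ≈ 3.4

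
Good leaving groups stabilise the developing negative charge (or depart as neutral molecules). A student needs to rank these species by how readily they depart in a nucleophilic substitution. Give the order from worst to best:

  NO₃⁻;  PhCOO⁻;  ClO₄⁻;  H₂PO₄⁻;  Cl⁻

ClO₄⁻: pKₐ(HClO₄) ≈ -10
Cl⁻: pKₐ(HCl) ≈ -7 — moderately weak base
NO₃⁻: pKₐ(HNO₃) ≈ -1.3 — resonance-delocalised over three oxygens
H₂PO₄⁻: pKₐ(H₃PO₄) ≈ 2.1
PhCOO⁻: pKₐ(C₆H₅COOH) ≈ 4.2 — aryl carboxylate
Reversing gives the worst-to-best order requested.

PhCOO⁻ < H₂PO₄⁻ < NO₃⁻ < Cl⁻ < ClO₄⁻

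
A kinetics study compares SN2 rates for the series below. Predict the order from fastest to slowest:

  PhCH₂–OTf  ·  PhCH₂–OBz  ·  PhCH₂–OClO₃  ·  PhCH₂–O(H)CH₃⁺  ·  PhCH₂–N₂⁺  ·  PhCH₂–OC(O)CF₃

The skeletons are identical, so relative rate is governed entirely by leaving-group ability.
Rank by basicity of the departing species: weakest base leaves most easily.
PhCH₂–N₂⁺ loses N₂: no meaningful conjugate acid; N₂ departs as an exceptionally stable neutral molecule
PhCH₂–OTf loses OTf⁻: pKₐ(CF₃SO₃H (triflic acid)) ≈ -14
PhCH₂–OClO₃ loses ClO₄⁻: pKₐ(HClO₄) ≈ -10
PhCH₂–O(H)CH₃⁺ loses R'OH: pKₐ(R'OH₂⁺) ≈ -2.4
PhCH₂–OC(O)CF₃ loses CF₃COO⁻: pKₐ(CF₃COOH) ≈ 0.2
PhCH₂–OBz loses PhCOO⁻: pKₐ(C₆H₅COOH) ≈ 4.2

PhCH₂–N₂⁺ > PhCH₂–OTf > PhCH₂–OClO₃ > PhCH₂–O(H)CH₃⁺ > PhCH₂–OC(O)CF₃ > PhCH₂–OBz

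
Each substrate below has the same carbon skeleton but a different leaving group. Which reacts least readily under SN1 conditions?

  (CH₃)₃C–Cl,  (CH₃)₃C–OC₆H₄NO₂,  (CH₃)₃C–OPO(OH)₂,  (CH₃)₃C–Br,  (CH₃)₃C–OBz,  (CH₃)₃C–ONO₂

The skeletons are identical, so relative rate is governed entirely by leaving-group ability.
The more stable X⁻ (or X) is on its own — i.e. the weaker a base it is — the better a leaving group it makes.
(CH₃)₃C–Br loses Br⁻: pKₐ(HBr) ≈ -9
(CH₃)₃C–Cl loses Cl⁻: pKₐ(HCl) ≈ -7
(CH₃)₃C–ONO₂ loses NO₃⁻: pKₐ(HNO₃) ≈ -1.3
(CH₃)₃C–OPO(OH)₂ loses H₂PO₄⁻: pKₐ(H₃PO₄) ≈ 2.1
(CH₃)₃C–OBz loses PhCOO⁻: pKₐ(C₆H₅COOH) ≈ 4.2
(CH₃)₃C–OC₆H₄NO₂ loses p-O₂N–C₆H₄–O⁻: pKₐ(p-nitrophenol) ≈ 7.2

(CH₃)₃C–OC₆H₄NO₂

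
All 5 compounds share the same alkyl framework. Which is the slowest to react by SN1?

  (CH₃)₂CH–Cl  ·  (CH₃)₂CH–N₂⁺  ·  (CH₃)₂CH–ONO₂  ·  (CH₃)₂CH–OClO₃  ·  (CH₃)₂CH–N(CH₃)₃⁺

(CH₃)₂CH–N(CH₃)₃⁺

With the same alkyl group throughout, only the leaving group differentiates the rates.
The more stable X⁻ (or X) is on its own — i.e. the weaker a base it is — the better a leaving group it makes.
(CH₃)₂CH–N₂⁺ loses N₂: no meaningful conjugate acid; N₂ departs as an exceptionally stable neutral molecule
(CH₃)₂CH–OClO₃ loses ClO₄⁻: pKₐ(HClO₄) ≈ -10
(CH₃)₂CH–Cl loses Cl⁻: pKₐ(HCl) ≈ -7
(CH₃)₂CH–ONO₂ loses NO₃⁻: pKₐ(HNO₃) ≈ -1.3
(CH₃)₂CH–N(CH₃)₃⁺ loses NR'₃: pKₐ(R'₃NH⁺) ≈ 10.7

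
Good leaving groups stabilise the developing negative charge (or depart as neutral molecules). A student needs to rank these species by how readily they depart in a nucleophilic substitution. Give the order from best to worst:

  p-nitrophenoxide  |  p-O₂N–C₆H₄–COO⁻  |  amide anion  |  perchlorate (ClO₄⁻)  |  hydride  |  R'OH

perchlorate (ClO₄⁻) > R'OH > p-O₂N–C₆H₄–COO⁻ > p-nitrophenoxide > hydride > amide anion

A good leaving group is a weak base: the lower the pKₐ of its conjugate acid, the more readily it departs.
perchlorate (ClO₄⁻): pKₐ(HClO₄) ≈ -10
R'OH: pKₐ(R'OH₂⁺) ≈ -2.4
p-O₂N–C₆H₄–COO⁻: pKₐ(p-nitrobenzoic acid) ≈ 3.4
p-nitrophenoxide: pKₐ(p-nitrophenol) ≈ 7.2
hydride: pKₐ(H₂) ≈ 36
amide anion: pKₐ(NH₃) ≈ 38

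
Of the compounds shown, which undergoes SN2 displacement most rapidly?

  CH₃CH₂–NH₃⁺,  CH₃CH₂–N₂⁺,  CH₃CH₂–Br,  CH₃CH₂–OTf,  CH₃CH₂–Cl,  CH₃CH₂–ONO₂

CH₃CH₂–N₂⁺

Identical carbon frameworks mean the comparison reduces to leaving-group quality.
Leaving-group ability tracks the stability of the departed species; conjugate-acid pKₐ is the usual yardstick (lower pKₐ → better LG).
CH₃CH₂–N₂⁺ loses N₂: no meaningful conjugate acid; N₂ departs as an exceptionally stable neutral molecule
CH₃CH₂–OTf loses OTf⁻: pKₐ(CF₃SO₃H (triflic acid)) ≈ -14
CH₃CH₂–Br loses Br⁻: pKₐ(HBr) ≈ -9
CH₃CH₂–Cl loses Cl⁻: pKₐ(HCl) ≈ -7
CH₃CH₂–ONO₂ loses NO₃⁻: pKₐ(HNO₃) ≈ -1.3
CH₃CH₂–NH₃⁺ loses NH₃: pKₐ(NH₄⁺) ≈ 9.2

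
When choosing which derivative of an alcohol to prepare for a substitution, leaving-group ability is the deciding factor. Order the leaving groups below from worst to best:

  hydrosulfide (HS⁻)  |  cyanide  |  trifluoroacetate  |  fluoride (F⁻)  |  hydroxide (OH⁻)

hydroxide (OH⁻) < cyanide < hydrosulfide (HS⁻) < fluoride (F⁻) < trifluoroacetate

trifluoroacetate: pKₐ(CF₃COOH) ≈ 0.2 — strongly electron-withdrawing CF₃ stabilises the carboxylate
fluoride (F⁻): pKₐ(HF) ≈ 3.2 — small and strongly basic; the poor halide leaving group
hydrosulfide (HS⁻): pKₐ(H₂S) ≈ 7 — larger and more polarisable than the oxygen analogue
cyanide: pKₐ(HCN) ≈ 9.2 — sp carbon stabilises the charge somewhat, but still a poor LG
hydroxide (OH⁻): pKₐ(H₂O) ≈ 15.7 — strong base; essentially never leaves without prior activation
The question asks for worst first, so the sequence is read in increasing leaving-group ability.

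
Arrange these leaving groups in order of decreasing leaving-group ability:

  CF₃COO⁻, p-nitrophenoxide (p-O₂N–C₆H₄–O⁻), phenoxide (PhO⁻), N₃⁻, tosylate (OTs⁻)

tosylate (OTs⁻): pKₐ(p-CH₃C₆H₄SO₃H (TsOH)) ≈ -2.8
CF₃COO⁻: pKₐ(CF₃COOH) ≈ 0.2
N₃⁻: pKₐ(HN₃) ≈ 4.7
p-nitrophenoxide (p-O₂N–C₆H₄–O⁻): pKₐ(p-nitrophenol) ≈ 7.2
phenoxide (PhO⁻): pKₐ(C₆H₅OH (phenol)) ≈ 10

tosylate (OTs⁻) > CF₃COO⁻ > N₃⁻ > p-nitrophenoxide (p-O₂N–C₆H₄–O⁻) > phenoxide (PhO⁻)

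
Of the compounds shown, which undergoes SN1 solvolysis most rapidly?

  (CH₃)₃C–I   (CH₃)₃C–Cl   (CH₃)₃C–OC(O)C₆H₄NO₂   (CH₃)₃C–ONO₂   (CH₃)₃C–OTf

(CH₃)₃C–OTf

The skeletons are identical, so relative rate is governed entirely by leaving-group ability.
Rank by basicity of the departing species: weakest base leaves most easily.
(CH₃)₃C–OTf loses OTf⁻: pKₐ(CF₃SO₃H (triflic acid)) ≈ -14
(CH₃)₃C–I loses I⁻: pKₐ(HI) ≈ -10
(CH₃)₃C–Cl loses Cl⁻: pKₐ(HCl) ≈ -7
(CH₃)₃C–ONO₂ loses NO₃⁻: pKₐ(HNO₃) ≈ -1.3
(CH₃)₃C–OC(O)C₆H₄NO₂ loses p-O₂N–C₆H₄–COO⁻: pKₐ(p-nitrobenzoic acid) ≈ 3.4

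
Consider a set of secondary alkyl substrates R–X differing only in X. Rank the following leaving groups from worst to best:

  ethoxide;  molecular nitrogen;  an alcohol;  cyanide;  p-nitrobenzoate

ethoxide < cyanide < p-nitrobenzoate < an alcohol < molecular nitrogen

Rank by basicity of the departing species: weakest base leaves most easily.
molecular nitrogen: no meaningful conjugate acid; N₂ departs as an exceptionally stable neutral molecule
an alcohol: pKₐ(R'OH₂⁺) ≈ -2.4 — neutral; leaves from a protonated ether (an oxonium ion, R–O(H)R'⁺)
p-nitrobenzoate: pKₐ(p-nitrobenzoic acid) ≈ 3.4
cyanide: pKₐ(HCN) ≈ 9.2 — sp carbon stabilises the charge somewhat, but still a poor LG
ethoxide: pKₐ(CH₃CH₂OH) ≈ 16 — strong base; alkoxides do not leave unassisted
Reversing gives the worst-to-best order requested.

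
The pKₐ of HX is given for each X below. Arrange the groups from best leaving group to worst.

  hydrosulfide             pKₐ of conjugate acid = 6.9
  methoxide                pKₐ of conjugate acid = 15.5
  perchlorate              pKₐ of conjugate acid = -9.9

perchlorate > hydrosulfide > methoxide

Lower conjugate-acid pKₐ ⇒ weaker base ⇒ better leaving group.
Sorting by the given values: perchlorate (-9.9), hydrosulfide (6.9), methoxide (15.5).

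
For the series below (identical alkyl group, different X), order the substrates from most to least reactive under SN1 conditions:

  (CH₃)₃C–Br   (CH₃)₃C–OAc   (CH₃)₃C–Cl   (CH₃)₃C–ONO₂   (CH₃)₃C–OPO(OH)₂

(CH₃)₃C–Br > (CH₃)₃C–Cl > (CH₃)₃C–ONO₂ > (CH₃)₃C–OPO(OH)₂ > (CH₃)₃C–OAc

The skeletons are identical, so relative rate is governed entirely by leaving-group ability.
Rank by basicity of the departing species: weakest base leaves most easily.
(CH₃)₃C–Br loses Br⁻: pKₐ(HBr) ≈ -9
(CH₃)₃C–Cl loses Cl⁻: pKₐ(HCl) ≈ -7
(CH₃)₃C–ONO₂ loses NO₃⁻: pKₐ(HNO₃) ≈ -1.3
(CH₃)₃C–OPO(OH)₂ loses H₂PO₄⁻: pKₐ(H₃PO₄) ≈ 2.1
(CH₃)₃C–OAc loses AcO⁻: pKₐ(CH₃COOH) ≈ 4.8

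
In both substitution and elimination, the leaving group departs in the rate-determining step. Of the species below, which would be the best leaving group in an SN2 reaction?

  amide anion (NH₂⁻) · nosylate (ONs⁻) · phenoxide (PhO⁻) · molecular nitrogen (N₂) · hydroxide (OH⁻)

molecular nitrogen (N₂)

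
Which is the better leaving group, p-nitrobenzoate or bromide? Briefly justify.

bromide is the better leaving group.
pKₐ(HBr) ≈ -9 versus pKₐ(p-nitrobenzoic acid) ≈ 3.4: bromide is the much weaker base.
Weak base; good leaving group.

bromide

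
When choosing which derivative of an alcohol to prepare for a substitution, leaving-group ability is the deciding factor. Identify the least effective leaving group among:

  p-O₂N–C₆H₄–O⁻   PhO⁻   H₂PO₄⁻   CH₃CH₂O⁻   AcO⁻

CH₃CH₂O⁻

H₂PO₄⁻: pKₐ(H₃PO₄) ≈ 2.1
AcO⁻: pKₐ(CH₃COOH) ≈ 4.8
p-O₂N–C₆H₄–O⁻: pKₐ(p-nitrophenol) ≈ 7.2
PhO⁻: pKₐ(C₆H₅OH (phenol)) ≈ 10
CH₃CH₂O⁻: pKₐ(CH₃CH₂OH) ≈ 16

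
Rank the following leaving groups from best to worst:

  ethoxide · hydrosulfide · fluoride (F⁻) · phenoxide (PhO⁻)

fluoride (F⁻) > hydrosulfide > phenoxide (PhO⁻) > ethoxide

The more stable X⁻ (or X) is on its own — i.e. the weaker a base it is — the better a leaving group it makes.
fluoride (F⁻): pKₐ(HF) ≈ 3.2
hydrosulfide: pKₐ(H₂S) ≈ 7
phenoxide (PhO⁻): pKₐ(C₆H₅OH (phenol)) ≈ 10
ethoxide: pKₐ(CH₃CH₂OH) ≈ 16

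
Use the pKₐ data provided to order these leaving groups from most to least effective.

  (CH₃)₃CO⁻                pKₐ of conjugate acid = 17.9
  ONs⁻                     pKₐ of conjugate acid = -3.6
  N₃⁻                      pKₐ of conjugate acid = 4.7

Lower conjugate-acid pKₐ ⇒ weaker base ⇒ better leaving group.
Sorting by the given values: ONs⁻ (-3.6), N₃⁻ (4.7), (CH₃)₃CO⁻ (17.9).

ONs⁻ > N₃⁻ > (CH₃)₃CO⁻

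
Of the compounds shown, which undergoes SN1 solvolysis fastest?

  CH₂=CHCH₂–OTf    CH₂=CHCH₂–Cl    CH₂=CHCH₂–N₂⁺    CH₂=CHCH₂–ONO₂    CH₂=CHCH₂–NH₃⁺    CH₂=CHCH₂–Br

The skeletons are identical, so relative rate is governed entirely by leaving-group ability.
Rank by basicity of the departing species: weakest base leaves most easily.
CH₂=CHCH₂–N₂⁺ loses N₂: no meaningful conjugate acid; N₂ departs as an exceptionally stable neutral molecule
CH₂=CHCH₂–OTf loses OTf⁻: pKₐ(CF₃SO₃H (triflic acid)) ≈ -14
CH₂=CHCH₂–Br loses Br⁻: pKₐ(HBr) ≈ -9
CH₂=CHCH₂–Cl loses Cl⁻: pKₐ(HCl) ≈ -7
CH₂=CHCH₂–ONO₂ loses NO₃⁻: pKₐ(HNO₃) ≈ -1.3
CH₂=CHCH₂–NH₃⁺ loses NH₃: pKₐ(NH₄⁺) ≈ 9.2

CH₂=CHCH₂–N₂⁺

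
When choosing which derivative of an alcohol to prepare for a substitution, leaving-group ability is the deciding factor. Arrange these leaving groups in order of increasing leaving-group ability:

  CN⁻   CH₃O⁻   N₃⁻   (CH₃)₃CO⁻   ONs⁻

(CH₃)₃CO⁻ < CH₃O⁻ < CN⁻ < N₃⁻ < ONs⁻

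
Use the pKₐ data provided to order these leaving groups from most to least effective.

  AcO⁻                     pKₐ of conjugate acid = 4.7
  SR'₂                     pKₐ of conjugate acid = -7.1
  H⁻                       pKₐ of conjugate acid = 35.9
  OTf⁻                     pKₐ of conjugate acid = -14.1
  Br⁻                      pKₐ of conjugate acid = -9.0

Lower conjugate-acid pKₐ ⇒ weaker base ⇒ better leaving group.
Sorting by the given values: OTf⁻ (-14.1), Br⁻ (-9.0), SR'₂ (-7.1), AcO⁻ (4.7), H⁻ (35.9).

OTf⁻ > Br⁻ > SR'₂ > AcO⁻ > H⁻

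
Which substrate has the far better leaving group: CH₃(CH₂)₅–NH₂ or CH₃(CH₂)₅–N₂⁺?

CH₃(CH₂)₅–N₂⁺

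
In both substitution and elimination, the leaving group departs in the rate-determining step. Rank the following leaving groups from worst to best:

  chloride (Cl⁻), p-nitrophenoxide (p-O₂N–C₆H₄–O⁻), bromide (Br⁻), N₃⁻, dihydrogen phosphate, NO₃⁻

p-nitrophenoxide (p-O₂N–C₆H₄–O⁻) < N₃⁻ < dihydrogen phosphate < NO₃⁻ < chloride (Cl⁻) < bromide (Br⁻)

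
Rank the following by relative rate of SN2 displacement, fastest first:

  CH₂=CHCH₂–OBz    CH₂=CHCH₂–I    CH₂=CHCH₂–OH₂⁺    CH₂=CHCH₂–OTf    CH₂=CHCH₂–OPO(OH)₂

CH₂=CHCH₂–OTf > CH₂=CHCH₂–I > CH₂=CHCH₂–OH₂⁺ > CH₂=CHCH₂–OPO(OH)₂ > CH₂=CHCH₂–OBz

With the same alkyl group throughout, only the leaving group differentiates the rates.
The more stable X⁻ (or X) is on its own — i.e. the weaker a base it is — the better a leaving group it makes.
CH₂=CHCH₂–OTf loses OTf⁻: pKₐ(CF₃SO₃H (triflic acid)) ≈ -14
CH₂=CHCH₂–I loses I⁻: pKₐ(HI) ≈ -10
CH₂=CHCH₂–OH₂⁺ loses H₂O: pKₐ(H₃O⁺) ≈ -1.7
CH₂=CHCH₂–OPO(OH)₂ loses H₂PO₄⁻: pKₐ(H₃PO₄) ≈ 2.1
CH₂=CHCH₂–OBz loses PhCOO⁻: pKₐ(C₆H₅COOH) ≈ 4.2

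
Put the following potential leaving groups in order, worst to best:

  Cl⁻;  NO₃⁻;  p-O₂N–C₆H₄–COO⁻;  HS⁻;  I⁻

HS⁻ < p-O₂N–C₆H₄–COO⁻ < NO₃⁻ < Cl⁻ < I⁻

Leaving-group ability tracks the stability of the departed species; conjugate-acid pKₐ is the usual yardstick (lower pKₐ → better LG).
I⁻: pKₐ(HI) ≈ -10
Cl⁻: pKₐ(HCl) ≈ -7
NO₃⁻: pKₐ(HNO₃) ≈ -1.3
p-O₂N–C₆H₄–COO⁻: pKₐ(p-nitrobenzoic acid) ≈ 3.4
HS⁻: pKₐ(H₂S) ≈ 7
The question asks for worst first, so the sequence is read in increasing leaving-group ability.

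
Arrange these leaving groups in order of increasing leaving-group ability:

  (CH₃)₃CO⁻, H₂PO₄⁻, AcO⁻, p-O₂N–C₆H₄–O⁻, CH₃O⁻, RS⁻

(CH₃)₃CO⁻ < CH₃O⁻ < RS⁻ < p-O₂N–C₆H₄–O⁻ < AcO⁻ < H₂PO₄⁻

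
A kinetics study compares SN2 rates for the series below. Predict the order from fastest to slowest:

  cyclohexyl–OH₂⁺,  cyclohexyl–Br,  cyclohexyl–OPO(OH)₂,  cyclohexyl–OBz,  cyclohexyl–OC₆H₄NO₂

Identical carbon frameworks mean the comparison reduces to leaving-group quality.
A good leaving group is a weak base: the lower the pKₐ of its conjugate acid, the more readily it departs.
cyclohexyl–Br loses Br⁻: pKₐ(HBr) ≈ -9
cyclohexyl–OH₂⁺ loses H₂O: pKₐ(H₃O⁺) ≈ -1.7
cyclohexyl–OPO(OH)₂ loses H₂PO₄⁻: pKₐ(H₃PO₄) ≈ 2.1
cyclohexyl–OBz loses PhCOO⁻: pKₐ(C₆H₅COOH) ≈ 4.2
cyclohexyl–OC₆H₄NO₂ loses p-O₂N–C₆H₄–O⁻: pKₐ(p-nitrophenol) ≈ 7.2

cyclohexyl–Br > cyclohexyl–OH₂⁺ > cyclohexyl–OPO(OH)₂ > cyclohexyl–OBz > cyclohexyl–OC₆H₄NO₂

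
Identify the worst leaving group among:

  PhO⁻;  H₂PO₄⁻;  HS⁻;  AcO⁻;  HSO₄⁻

Leaving-group ability tracks the stability of the departed species; conjugate-acid pKₐ is the usual yardstick (lower pKₐ → better LG).
HSO₄⁻: pKₐ(H₂SO₄) ≈ -3
H₂PO₄⁻: pKₐ(H₃PO₄) ≈ 2.1
AcO⁻: pKₐ(CH₃COOH) ≈ 4.8
HS⁻: pKₐ(H₂S) ≈ 7
PhO⁻: pKₐ(C₆H₅OH (phenol)) ≈ 10

PhO⁻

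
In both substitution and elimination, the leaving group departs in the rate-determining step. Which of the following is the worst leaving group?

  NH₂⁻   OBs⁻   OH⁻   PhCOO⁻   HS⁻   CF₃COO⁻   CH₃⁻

OBs⁻: pKₐ(p-BrC₆H₄SO₃H) ≈ -2.8
CF₃COO⁻: pKₐ(CF₃COOH) ≈ 0.2
PhCOO⁻: pKₐ(C₆H₅COOH) ≈ 4.2
HS⁻: pKₐ(H₂S) ≈ 7
OH⁻: pKₐ(H₂O) ≈ 15.7
NH₂⁻: pKₐ(NH₃) ≈ 38
CH₃⁻: pKₐ(CH₄) ≈ 48

CH₃⁻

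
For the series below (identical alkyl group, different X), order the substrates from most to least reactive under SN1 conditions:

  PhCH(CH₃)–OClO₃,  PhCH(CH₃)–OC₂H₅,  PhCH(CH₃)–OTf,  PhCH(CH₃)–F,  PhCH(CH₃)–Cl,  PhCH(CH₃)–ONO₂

The skeletons are identical, so relative rate is governed entirely by leaving-group ability.
The more stable X⁻ (or X) is on its own — i.e. the weaker a base it is — the better a leaving group it makes.
PhCH(CH₃)–OTf loses OTf⁻: pKₐ(CF₃SO₃H (triflic acid)) ≈ -14
PhCH(CH₃)–OClO₃ loses ClO₄⁻: pKₐ(HClO₄) ≈ -10
PhCH(CH₃)–Cl loses Cl⁻: pKₐ(HCl) ≈ -7
PhCH(CH₃)–ONO₂ loses NO₃⁻: pKₐ(HNO₃) ≈ -1.3
PhCH(CH₃)–F loses F⁻: pKₐ(HF) ≈ 3.2
PhCH(CH₃)–OC₂H₅ loses CH₃CH₂O⁻: pKₐ(CH₃CH₂OH) ≈ 16

PhCH(CH₃)–OTf > PhCH(CH₃)–OClO₃ > PhCH(CH₃)–Cl > PhCH(CH₃)–ONO₂ > PhCH(CH₃)–F > PhCH(CH₃)–OC₂H₅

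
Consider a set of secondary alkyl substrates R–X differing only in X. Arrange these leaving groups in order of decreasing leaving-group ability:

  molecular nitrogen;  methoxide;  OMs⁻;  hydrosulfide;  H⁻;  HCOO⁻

molecular nitrogen: no meaningful conjugate acid; N₂ departs as an exceptionally stable neutral molecule
OMs⁻: pKₐ(CH₃SO₃H (MsOH)) ≈ -1.9
HCOO⁻: pKₐ(HCOOH) ≈ 3.8
hydrosulfide: pKₐ(H₂S) ≈ 7
methoxide: pKₐ(CH₃OH) ≈ 15.5
H⁻: pKₐ(H₂) ≈ 36

molecular nitrogen > OMs⁻ > HCOO⁻ > hydrosulfide > methoxide > H⁻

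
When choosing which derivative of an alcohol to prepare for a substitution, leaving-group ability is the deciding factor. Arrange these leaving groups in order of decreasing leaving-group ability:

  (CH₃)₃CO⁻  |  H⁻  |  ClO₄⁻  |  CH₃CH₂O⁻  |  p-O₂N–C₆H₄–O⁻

ClO₄⁻ > p-O₂N–C₆H₄–O⁻ > CH₃CH₂O⁻ > (CH₃)₃CO⁻ > H⁻

A good leaving group is a weak base: the lower the pKₐ of its conjugate acid, the more readily it departs.
ClO₄⁻: pKₐ(HClO₄) ≈ -10 — extremely weak base; rarely used for safety reasons
p-O₂N–C₆H₄–O⁻: pKₐ(p-nitrophenol) ≈ 7.2 — nitro group delocalises the charge; the classic chromogenic LG
CH₃CH₂O⁻: pKₐ(CH₃CH₂OH) ≈ 16 — strong base; alkoxides do not leave unassisted
(CH₃)₃CO⁻: pKₐ(t-BuOH) ≈ 18 — bulky, strongly basic alkoxide
H⁻: pKₐ(H₂) ≈ 36 — extremely strong base; leaves only in special hydride-transfer contexts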